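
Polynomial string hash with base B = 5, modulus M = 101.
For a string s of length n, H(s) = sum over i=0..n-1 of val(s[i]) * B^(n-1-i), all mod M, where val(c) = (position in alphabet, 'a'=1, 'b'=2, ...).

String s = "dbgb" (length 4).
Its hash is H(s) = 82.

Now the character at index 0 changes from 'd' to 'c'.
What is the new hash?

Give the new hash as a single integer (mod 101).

val('d') = 4, val('c') = 3
Position k = 0, exponent = n-1-k = 3
B^3 mod M = 5^3 mod 101 = 24
Delta = (3 - 4) * 24 mod 101 = 77
New hash = (82 + 77) mod 101 = 58

Answer: 58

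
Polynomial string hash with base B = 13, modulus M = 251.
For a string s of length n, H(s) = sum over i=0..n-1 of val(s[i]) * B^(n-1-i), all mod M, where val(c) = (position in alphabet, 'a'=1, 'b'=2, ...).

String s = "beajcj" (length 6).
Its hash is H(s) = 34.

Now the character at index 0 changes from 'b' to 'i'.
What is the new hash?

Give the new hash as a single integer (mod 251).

Answer: 231

Derivation:
val('b') = 2, val('i') = 9
Position k = 0, exponent = n-1-k = 5
B^5 mod M = 13^5 mod 251 = 64
Delta = (9 - 2) * 64 mod 251 = 197
New hash = (34 + 197) mod 251 = 231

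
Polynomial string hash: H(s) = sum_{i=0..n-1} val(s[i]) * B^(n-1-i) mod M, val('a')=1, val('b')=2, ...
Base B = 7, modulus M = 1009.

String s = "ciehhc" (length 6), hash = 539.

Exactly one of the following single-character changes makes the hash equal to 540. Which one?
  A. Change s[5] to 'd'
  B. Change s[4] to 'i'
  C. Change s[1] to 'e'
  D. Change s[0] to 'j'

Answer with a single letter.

Answer: A

Derivation:
Option A: s[5]='c'->'d', delta=(4-3)*7^0 mod 1009 = 1, hash=539+1 mod 1009 = 540 <-- target
Option B: s[4]='h'->'i', delta=(9-8)*7^1 mod 1009 = 7, hash=539+7 mod 1009 = 546
Option C: s[1]='i'->'e', delta=(5-9)*7^4 mod 1009 = 486, hash=539+486 mod 1009 = 16
Option D: s[0]='c'->'j', delta=(10-3)*7^5 mod 1009 = 605, hash=539+605 mod 1009 = 135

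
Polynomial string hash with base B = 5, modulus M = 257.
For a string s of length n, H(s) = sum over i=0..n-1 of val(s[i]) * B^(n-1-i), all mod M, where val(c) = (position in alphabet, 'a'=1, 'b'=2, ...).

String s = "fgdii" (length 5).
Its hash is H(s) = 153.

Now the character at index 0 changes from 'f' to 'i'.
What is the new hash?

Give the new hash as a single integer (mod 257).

Answer: 229

Derivation:
val('f') = 6, val('i') = 9
Position k = 0, exponent = n-1-k = 4
B^4 mod M = 5^4 mod 257 = 111
Delta = (9 - 6) * 111 mod 257 = 76
New hash = (153 + 76) mod 257 = 229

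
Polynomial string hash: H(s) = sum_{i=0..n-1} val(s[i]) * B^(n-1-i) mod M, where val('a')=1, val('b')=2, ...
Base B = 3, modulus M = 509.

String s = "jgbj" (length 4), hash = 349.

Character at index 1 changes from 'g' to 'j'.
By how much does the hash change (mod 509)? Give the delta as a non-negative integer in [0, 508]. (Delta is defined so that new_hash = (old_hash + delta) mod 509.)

Delta formula: (val(new) - val(old)) * B^(n-1-k) mod M
  val('j') - val('g') = 10 - 7 = 3
  B^(n-1-k) = 3^2 mod 509 = 9
  Delta = 3 * 9 mod 509 = 27

Answer: 27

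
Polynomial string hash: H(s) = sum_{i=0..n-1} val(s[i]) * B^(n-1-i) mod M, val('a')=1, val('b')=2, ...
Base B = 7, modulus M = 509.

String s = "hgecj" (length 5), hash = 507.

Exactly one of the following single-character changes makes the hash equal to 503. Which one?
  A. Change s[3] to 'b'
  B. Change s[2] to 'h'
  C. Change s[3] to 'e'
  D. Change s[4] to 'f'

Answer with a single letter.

Answer: D

Derivation:
Option A: s[3]='c'->'b', delta=(2-3)*7^1 mod 509 = 502, hash=507+502 mod 509 = 500
Option B: s[2]='e'->'h', delta=(8-5)*7^2 mod 509 = 147, hash=507+147 mod 509 = 145
Option C: s[3]='c'->'e', delta=(5-3)*7^1 mod 509 = 14, hash=507+14 mod 509 = 12
Option D: s[4]='j'->'f', delta=(6-10)*7^0 mod 509 = 505, hash=507+505 mod 509 = 503 <-- target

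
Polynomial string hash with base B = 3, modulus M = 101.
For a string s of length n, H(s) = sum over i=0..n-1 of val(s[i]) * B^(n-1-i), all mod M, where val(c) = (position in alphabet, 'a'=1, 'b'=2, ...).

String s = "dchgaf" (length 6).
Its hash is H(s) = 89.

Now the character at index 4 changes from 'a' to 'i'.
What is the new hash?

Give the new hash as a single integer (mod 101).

Answer: 12

Derivation:
val('a') = 1, val('i') = 9
Position k = 4, exponent = n-1-k = 1
B^1 mod M = 3^1 mod 101 = 3
Delta = (9 - 1) * 3 mod 101 = 24
New hash = (89 + 24) mod 101 = 12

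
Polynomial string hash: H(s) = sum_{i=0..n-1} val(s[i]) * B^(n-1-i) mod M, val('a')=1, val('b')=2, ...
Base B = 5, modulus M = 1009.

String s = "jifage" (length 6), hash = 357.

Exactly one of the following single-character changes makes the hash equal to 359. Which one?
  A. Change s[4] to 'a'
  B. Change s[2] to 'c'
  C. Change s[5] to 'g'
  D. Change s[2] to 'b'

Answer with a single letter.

Option A: s[4]='g'->'a', delta=(1-7)*5^1 mod 1009 = 979, hash=357+979 mod 1009 = 327
Option B: s[2]='f'->'c', delta=(3-6)*5^3 mod 1009 = 634, hash=357+634 mod 1009 = 991
Option C: s[5]='e'->'g', delta=(7-5)*5^0 mod 1009 = 2, hash=357+2 mod 1009 = 359 <-- target
Option D: s[2]='f'->'b', delta=(2-6)*5^3 mod 1009 = 509, hash=357+509 mod 1009 = 866

Answer: C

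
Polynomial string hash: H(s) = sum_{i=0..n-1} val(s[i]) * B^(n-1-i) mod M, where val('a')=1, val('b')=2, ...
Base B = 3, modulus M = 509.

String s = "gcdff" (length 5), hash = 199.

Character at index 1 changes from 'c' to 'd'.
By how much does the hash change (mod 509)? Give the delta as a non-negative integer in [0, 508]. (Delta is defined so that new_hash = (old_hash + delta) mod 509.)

Delta formula: (val(new) - val(old)) * B^(n-1-k) mod M
  val('d') - val('c') = 4 - 3 = 1
  B^(n-1-k) = 3^3 mod 509 = 27
  Delta = 1 * 27 mod 509 = 27

Answer: 27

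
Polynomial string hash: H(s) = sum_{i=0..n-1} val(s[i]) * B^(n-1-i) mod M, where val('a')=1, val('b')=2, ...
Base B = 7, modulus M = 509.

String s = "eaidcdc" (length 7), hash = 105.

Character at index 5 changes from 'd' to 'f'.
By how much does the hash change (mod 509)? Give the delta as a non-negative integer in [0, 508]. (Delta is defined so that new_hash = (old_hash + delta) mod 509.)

Delta formula: (val(new) - val(old)) * B^(n-1-k) mod M
  val('f') - val('d') = 6 - 4 = 2
  B^(n-1-k) = 7^1 mod 509 = 7
  Delta = 2 * 7 mod 509 = 14

Answer: 14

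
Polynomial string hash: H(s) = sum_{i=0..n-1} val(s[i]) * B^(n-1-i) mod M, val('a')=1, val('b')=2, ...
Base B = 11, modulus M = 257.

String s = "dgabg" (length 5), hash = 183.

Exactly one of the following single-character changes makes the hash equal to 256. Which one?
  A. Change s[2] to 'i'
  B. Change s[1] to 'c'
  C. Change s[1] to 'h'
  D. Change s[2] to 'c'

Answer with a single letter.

Answer: B

Derivation:
Option A: s[2]='a'->'i', delta=(9-1)*11^2 mod 257 = 197, hash=183+197 mod 257 = 123
Option B: s[1]='g'->'c', delta=(3-7)*11^3 mod 257 = 73, hash=183+73 mod 257 = 256 <-- target
Option C: s[1]='g'->'h', delta=(8-7)*11^3 mod 257 = 46, hash=183+46 mod 257 = 229
Option D: s[2]='a'->'c', delta=(3-1)*11^2 mod 257 = 242, hash=183+242 mod 257 = 168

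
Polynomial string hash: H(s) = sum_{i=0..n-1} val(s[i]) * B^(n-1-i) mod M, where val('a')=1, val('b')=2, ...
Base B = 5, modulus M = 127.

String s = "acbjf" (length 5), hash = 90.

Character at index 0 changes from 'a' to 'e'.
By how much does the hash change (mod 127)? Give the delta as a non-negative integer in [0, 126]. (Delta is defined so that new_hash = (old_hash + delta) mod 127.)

Answer: 87

Derivation:
Delta formula: (val(new) - val(old)) * B^(n-1-k) mod M
  val('e') - val('a') = 5 - 1 = 4
  B^(n-1-k) = 5^4 mod 127 = 117
  Delta = 4 * 117 mod 127 = 87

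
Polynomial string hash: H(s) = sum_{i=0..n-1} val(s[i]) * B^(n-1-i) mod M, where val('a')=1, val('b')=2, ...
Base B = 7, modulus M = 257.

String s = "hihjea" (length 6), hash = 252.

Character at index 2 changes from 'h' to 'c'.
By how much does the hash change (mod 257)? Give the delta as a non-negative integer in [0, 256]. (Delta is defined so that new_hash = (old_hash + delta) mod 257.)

Delta formula: (val(new) - val(old)) * B^(n-1-k) mod M
  val('c') - val('h') = 3 - 8 = -5
  B^(n-1-k) = 7^3 mod 257 = 86
  Delta = -5 * 86 mod 257 = 84

Answer: 84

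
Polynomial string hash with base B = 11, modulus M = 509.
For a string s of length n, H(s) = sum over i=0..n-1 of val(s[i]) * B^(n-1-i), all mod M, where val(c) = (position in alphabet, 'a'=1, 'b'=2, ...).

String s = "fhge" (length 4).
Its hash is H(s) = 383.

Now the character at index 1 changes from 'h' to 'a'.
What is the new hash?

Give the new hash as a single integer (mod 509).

val('h') = 8, val('a') = 1
Position k = 1, exponent = n-1-k = 2
B^2 mod M = 11^2 mod 509 = 121
Delta = (1 - 8) * 121 mod 509 = 171
New hash = (383 + 171) mod 509 = 45

Answer: 45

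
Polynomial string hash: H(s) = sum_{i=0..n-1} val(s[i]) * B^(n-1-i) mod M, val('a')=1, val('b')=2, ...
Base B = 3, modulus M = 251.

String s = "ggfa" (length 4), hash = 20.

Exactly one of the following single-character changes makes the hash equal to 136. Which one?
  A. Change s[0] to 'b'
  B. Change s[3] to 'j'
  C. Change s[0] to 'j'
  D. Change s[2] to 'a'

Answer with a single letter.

Option A: s[0]='g'->'b', delta=(2-7)*3^3 mod 251 = 116, hash=20+116 mod 251 = 136 <-- target
Option B: s[3]='a'->'j', delta=(10-1)*3^0 mod 251 = 9, hash=20+9 mod 251 = 29
Option C: s[0]='g'->'j', delta=(10-7)*3^3 mod 251 = 81, hash=20+81 mod 251 = 101
Option D: s[2]='f'->'a', delta=(1-6)*3^1 mod 251 = 236, hash=20+236 mod 251 = 5

Answer: A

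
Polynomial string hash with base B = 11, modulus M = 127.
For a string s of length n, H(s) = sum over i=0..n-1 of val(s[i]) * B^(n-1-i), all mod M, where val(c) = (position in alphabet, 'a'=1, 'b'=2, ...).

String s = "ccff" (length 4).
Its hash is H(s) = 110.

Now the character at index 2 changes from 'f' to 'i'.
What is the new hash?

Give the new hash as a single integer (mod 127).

val('f') = 6, val('i') = 9
Position k = 2, exponent = n-1-k = 1
B^1 mod M = 11^1 mod 127 = 11
Delta = (9 - 6) * 11 mod 127 = 33
New hash = (110 + 33) mod 127 = 16

Answer: 16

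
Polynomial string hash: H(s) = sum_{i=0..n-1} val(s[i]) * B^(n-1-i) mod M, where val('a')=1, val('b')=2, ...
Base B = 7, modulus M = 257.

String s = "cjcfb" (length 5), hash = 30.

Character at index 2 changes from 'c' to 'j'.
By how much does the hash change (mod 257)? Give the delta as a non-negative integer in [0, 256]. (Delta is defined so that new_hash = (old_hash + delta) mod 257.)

Delta formula: (val(new) - val(old)) * B^(n-1-k) mod M
  val('j') - val('c') = 10 - 3 = 7
  B^(n-1-k) = 7^2 mod 257 = 49
  Delta = 7 * 49 mod 257 = 86

Answer: 86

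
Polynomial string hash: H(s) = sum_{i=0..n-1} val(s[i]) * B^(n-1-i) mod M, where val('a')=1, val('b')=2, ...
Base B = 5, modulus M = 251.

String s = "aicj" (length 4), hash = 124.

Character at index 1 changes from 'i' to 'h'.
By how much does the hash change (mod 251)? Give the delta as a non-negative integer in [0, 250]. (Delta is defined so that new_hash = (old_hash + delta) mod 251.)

Delta formula: (val(new) - val(old)) * B^(n-1-k) mod M
  val('h') - val('i') = 8 - 9 = -1
  B^(n-1-k) = 5^2 mod 251 = 25
  Delta = -1 * 25 mod 251 = 226

Answer: 226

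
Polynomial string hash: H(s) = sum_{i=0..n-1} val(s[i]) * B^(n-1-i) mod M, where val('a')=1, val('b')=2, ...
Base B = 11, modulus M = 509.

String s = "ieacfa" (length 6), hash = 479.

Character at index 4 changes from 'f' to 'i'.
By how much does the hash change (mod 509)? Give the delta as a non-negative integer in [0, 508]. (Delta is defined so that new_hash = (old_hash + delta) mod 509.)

Delta formula: (val(new) - val(old)) * B^(n-1-k) mod M
  val('i') - val('f') = 9 - 6 = 3
  B^(n-1-k) = 11^1 mod 509 = 11
  Delta = 3 * 11 mod 509 = 33

Answer: 33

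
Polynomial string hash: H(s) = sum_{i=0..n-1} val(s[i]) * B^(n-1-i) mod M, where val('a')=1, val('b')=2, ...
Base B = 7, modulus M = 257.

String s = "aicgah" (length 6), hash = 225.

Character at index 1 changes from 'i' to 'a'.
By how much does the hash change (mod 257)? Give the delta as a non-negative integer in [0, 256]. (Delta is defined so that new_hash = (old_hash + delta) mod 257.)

Delta formula: (val(new) - val(old)) * B^(n-1-k) mod M
  val('a') - val('i') = 1 - 9 = -8
  B^(n-1-k) = 7^4 mod 257 = 88
  Delta = -8 * 88 mod 257 = 67

Answer: 67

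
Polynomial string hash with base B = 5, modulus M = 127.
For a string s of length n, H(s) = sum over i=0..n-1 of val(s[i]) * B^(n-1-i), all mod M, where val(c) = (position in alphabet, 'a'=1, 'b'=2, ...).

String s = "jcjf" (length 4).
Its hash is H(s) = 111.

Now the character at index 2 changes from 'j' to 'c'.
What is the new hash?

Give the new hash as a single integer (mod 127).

Answer: 76

Derivation:
val('j') = 10, val('c') = 3
Position k = 2, exponent = n-1-k = 1
B^1 mod M = 5^1 mod 127 = 5
Delta = (3 - 10) * 5 mod 127 = 92
New hash = (111 + 92) mod 127 = 76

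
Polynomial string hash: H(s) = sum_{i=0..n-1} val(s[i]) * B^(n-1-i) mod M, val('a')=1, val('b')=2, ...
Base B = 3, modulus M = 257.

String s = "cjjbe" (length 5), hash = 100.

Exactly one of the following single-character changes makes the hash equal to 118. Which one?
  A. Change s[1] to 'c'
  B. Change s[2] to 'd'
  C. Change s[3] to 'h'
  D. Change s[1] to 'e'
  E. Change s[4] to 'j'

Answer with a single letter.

Answer: C

Derivation:
Option A: s[1]='j'->'c', delta=(3-10)*3^3 mod 257 = 68, hash=100+68 mod 257 = 168
Option B: s[2]='j'->'d', delta=(4-10)*3^2 mod 257 = 203, hash=100+203 mod 257 = 46
Option C: s[3]='b'->'h', delta=(8-2)*3^1 mod 257 = 18, hash=100+18 mod 257 = 118 <-- target
Option D: s[1]='j'->'e', delta=(5-10)*3^3 mod 257 = 122, hash=100+122 mod 257 = 222
Option E: s[4]='e'->'j', delta=(10-5)*3^0 mod 257 = 5, hash=100+5 mod 257 = 105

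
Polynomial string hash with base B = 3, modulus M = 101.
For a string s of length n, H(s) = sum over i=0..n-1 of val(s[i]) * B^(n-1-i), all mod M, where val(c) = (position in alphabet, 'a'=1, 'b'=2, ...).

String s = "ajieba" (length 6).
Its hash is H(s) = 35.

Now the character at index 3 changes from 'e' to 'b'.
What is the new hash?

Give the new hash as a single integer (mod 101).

Answer: 8

Derivation:
val('e') = 5, val('b') = 2
Position k = 3, exponent = n-1-k = 2
B^2 mod M = 3^2 mod 101 = 9
Delta = (2 - 5) * 9 mod 101 = 74
New hash = (35 + 74) mod 101 = 8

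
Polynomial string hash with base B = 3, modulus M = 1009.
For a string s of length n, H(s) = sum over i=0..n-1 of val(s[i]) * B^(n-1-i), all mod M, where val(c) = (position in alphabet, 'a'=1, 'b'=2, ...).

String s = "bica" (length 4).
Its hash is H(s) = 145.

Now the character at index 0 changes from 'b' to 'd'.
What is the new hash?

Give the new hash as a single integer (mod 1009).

val('b') = 2, val('d') = 4
Position k = 0, exponent = n-1-k = 3
B^3 mod M = 3^3 mod 1009 = 27
Delta = (4 - 2) * 27 mod 1009 = 54
New hash = (145 + 54) mod 1009 = 199

Answer: 199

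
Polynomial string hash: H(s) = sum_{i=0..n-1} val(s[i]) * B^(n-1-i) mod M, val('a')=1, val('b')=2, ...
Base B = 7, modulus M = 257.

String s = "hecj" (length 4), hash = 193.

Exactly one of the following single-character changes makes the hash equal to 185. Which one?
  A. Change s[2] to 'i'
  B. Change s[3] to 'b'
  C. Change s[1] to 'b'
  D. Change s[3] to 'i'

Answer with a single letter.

Option A: s[2]='c'->'i', delta=(9-3)*7^1 mod 257 = 42, hash=193+42 mod 257 = 235
Option B: s[3]='j'->'b', delta=(2-10)*7^0 mod 257 = 249, hash=193+249 mod 257 = 185 <-- target
Option C: s[1]='e'->'b', delta=(2-5)*7^2 mod 257 = 110, hash=193+110 mod 257 = 46
Option D: s[3]='j'->'i', delta=(9-10)*7^0 mod 257 = 256, hash=193+256 mod 257 = 192

Answer: B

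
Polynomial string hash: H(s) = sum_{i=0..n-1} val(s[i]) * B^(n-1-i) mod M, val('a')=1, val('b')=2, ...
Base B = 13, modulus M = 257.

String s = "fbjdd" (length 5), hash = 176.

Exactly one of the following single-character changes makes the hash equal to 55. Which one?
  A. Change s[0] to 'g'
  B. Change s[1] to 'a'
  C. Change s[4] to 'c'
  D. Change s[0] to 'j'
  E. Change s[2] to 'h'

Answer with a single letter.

Option A: s[0]='f'->'g', delta=(7-6)*13^4 mod 257 = 34, hash=176+34 mod 257 = 210
Option B: s[1]='b'->'a', delta=(1-2)*13^3 mod 257 = 116, hash=176+116 mod 257 = 35
Option C: s[4]='d'->'c', delta=(3-4)*13^0 mod 257 = 256, hash=176+256 mod 257 = 175
Option D: s[0]='f'->'j', delta=(10-6)*13^4 mod 257 = 136, hash=176+136 mod 257 = 55 <-- target
Option E: s[2]='j'->'h', delta=(8-10)*13^2 mod 257 = 176, hash=176+176 mod 257 = 95

Answer: D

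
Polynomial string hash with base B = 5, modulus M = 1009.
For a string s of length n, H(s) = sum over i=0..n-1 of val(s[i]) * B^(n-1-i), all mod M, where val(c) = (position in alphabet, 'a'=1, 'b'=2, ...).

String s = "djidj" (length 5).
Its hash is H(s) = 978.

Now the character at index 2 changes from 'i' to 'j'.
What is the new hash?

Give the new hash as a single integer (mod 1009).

Answer: 1003

Derivation:
val('i') = 9, val('j') = 10
Position k = 2, exponent = n-1-k = 2
B^2 mod M = 5^2 mod 1009 = 25
Delta = (10 - 9) * 25 mod 1009 = 25
New hash = (978 + 25) mod 1009 = 1003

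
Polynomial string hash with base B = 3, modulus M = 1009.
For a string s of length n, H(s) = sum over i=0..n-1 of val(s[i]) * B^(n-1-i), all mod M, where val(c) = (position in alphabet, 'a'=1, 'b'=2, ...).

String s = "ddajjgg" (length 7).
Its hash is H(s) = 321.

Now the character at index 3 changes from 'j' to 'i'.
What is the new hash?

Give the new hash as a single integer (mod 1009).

val('j') = 10, val('i') = 9
Position k = 3, exponent = n-1-k = 3
B^3 mod M = 3^3 mod 1009 = 27
Delta = (9 - 10) * 27 mod 1009 = 982
New hash = (321 + 982) mod 1009 = 294

Answer: 294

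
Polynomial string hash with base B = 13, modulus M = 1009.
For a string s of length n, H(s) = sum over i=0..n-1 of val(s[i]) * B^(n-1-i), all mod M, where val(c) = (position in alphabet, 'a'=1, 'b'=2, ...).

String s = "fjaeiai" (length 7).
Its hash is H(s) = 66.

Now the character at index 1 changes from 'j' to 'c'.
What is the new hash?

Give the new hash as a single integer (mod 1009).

Answer: 199

Derivation:
val('j') = 10, val('c') = 3
Position k = 1, exponent = n-1-k = 5
B^5 mod M = 13^5 mod 1009 = 990
Delta = (3 - 10) * 990 mod 1009 = 133
New hash = (66 + 133) mod 1009 = 199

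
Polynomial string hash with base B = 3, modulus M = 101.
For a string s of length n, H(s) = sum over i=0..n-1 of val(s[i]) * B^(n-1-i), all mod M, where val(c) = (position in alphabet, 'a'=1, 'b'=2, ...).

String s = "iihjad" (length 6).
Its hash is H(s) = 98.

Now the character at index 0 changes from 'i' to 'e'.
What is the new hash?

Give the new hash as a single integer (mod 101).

val('i') = 9, val('e') = 5
Position k = 0, exponent = n-1-k = 5
B^5 mod M = 3^5 mod 101 = 41
Delta = (5 - 9) * 41 mod 101 = 38
New hash = (98 + 38) mod 101 = 35

Answer: 35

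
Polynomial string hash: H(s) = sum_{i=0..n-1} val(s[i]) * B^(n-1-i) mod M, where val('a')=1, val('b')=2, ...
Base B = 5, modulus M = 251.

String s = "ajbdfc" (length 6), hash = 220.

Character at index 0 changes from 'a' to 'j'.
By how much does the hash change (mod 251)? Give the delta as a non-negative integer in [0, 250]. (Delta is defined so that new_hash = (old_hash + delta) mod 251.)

Delta formula: (val(new) - val(old)) * B^(n-1-k) mod M
  val('j') - val('a') = 10 - 1 = 9
  B^(n-1-k) = 5^5 mod 251 = 113
  Delta = 9 * 113 mod 251 = 13

Answer: 13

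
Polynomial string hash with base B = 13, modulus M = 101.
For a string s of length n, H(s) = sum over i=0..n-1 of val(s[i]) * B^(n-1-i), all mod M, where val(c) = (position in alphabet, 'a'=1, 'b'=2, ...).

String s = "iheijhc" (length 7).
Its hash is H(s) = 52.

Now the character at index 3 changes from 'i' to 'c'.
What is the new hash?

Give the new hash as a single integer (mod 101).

val('i') = 9, val('c') = 3
Position k = 3, exponent = n-1-k = 3
B^3 mod M = 13^3 mod 101 = 76
Delta = (3 - 9) * 76 mod 101 = 49
New hash = (52 + 49) mod 101 = 0

Answer: 0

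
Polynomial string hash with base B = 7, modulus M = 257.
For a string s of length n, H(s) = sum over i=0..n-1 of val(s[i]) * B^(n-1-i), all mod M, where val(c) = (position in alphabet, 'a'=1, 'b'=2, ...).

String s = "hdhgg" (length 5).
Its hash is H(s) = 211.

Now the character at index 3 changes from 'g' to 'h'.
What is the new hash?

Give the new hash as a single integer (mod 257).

Answer: 218

Derivation:
val('g') = 7, val('h') = 8
Position k = 3, exponent = n-1-k = 1
B^1 mod M = 7^1 mod 257 = 7
Delta = (8 - 7) * 7 mod 257 = 7
New hash = (211 + 7) mod 257 = 218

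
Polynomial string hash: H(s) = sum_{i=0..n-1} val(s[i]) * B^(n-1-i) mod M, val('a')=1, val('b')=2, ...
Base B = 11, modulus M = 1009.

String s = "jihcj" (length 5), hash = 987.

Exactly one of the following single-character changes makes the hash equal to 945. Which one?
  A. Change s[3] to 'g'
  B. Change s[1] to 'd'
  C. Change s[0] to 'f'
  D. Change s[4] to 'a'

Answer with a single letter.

Answer: C

Derivation:
Option A: s[3]='c'->'g', delta=(7-3)*11^1 mod 1009 = 44, hash=987+44 mod 1009 = 22
Option B: s[1]='i'->'d', delta=(4-9)*11^3 mod 1009 = 408, hash=987+408 mod 1009 = 386
Option C: s[0]='j'->'f', delta=(6-10)*11^4 mod 1009 = 967, hash=987+967 mod 1009 = 945 <-- target
Option D: s[4]='j'->'a', delta=(1-10)*11^0 mod 1009 = 1000, hash=987+1000 mod 1009 = 978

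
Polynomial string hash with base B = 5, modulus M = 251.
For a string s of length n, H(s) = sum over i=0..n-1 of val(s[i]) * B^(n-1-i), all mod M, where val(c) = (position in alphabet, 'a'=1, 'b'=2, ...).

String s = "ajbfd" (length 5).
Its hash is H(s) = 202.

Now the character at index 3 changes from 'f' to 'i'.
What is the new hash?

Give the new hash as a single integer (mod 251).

Answer: 217

Derivation:
val('f') = 6, val('i') = 9
Position k = 3, exponent = n-1-k = 1
B^1 mod M = 5^1 mod 251 = 5
Delta = (9 - 6) * 5 mod 251 = 15
New hash = (202 + 15) mod 251 = 217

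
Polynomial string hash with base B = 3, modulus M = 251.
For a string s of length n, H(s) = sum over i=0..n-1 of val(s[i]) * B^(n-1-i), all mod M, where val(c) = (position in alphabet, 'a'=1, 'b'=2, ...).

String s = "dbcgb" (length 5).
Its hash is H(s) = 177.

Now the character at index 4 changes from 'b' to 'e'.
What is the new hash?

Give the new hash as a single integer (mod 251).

Answer: 180

Derivation:
val('b') = 2, val('e') = 5
Position k = 4, exponent = n-1-k = 0
B^0 mod M = 3^0 mod 251 = 1
Delta = (5 - 2) * 1 mod 251 = 3
New hash = (177 + 3) mod 251 = 180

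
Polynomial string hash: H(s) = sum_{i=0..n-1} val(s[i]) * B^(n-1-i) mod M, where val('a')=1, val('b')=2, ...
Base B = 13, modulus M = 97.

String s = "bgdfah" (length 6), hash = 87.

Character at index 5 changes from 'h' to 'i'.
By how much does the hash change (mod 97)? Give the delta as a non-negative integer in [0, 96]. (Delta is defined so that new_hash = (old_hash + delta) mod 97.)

Delta formula: (val(new) - val(old)) * B^(n-1-k) mod M
  val('i') - val('h') = 9 - 8 = 1
  B^(n-1-k) = 13^0 mod 97 = 1
  Delta = 1 * 1 mod 97 = 1

Answer: 1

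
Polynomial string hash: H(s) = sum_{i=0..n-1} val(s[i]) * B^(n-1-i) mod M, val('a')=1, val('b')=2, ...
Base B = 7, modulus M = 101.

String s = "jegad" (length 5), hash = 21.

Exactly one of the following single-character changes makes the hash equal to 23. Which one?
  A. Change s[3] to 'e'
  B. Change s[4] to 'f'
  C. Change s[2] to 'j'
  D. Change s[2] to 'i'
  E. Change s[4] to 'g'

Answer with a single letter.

Answer: B

Derivation:
Option A: s[3]='a'->'e', delta=(5-1)*7^1 mod 101 = 28, hash=21+28 mod 101 = 49
Option B: s[4]='d'->'f', delta=(6-4)*7^0 mod 101 = 2, hash=21+2 mod 101 = 23 <-- target
Option C: s[2]='g'->'j', delta=(10-7)*7^2 mod 101 = 46, hash=21+46 mod 101 = 67
Option D: s[2]='g'->'i', delta=(9-7)*7^2 mod 101 = 98, hash=21+98 mod 101 = 18
Option E: s[4]='d'->'g', delta=(7-4)*7^0 mod 101 = 3, hash=21+3 mod 101 = 24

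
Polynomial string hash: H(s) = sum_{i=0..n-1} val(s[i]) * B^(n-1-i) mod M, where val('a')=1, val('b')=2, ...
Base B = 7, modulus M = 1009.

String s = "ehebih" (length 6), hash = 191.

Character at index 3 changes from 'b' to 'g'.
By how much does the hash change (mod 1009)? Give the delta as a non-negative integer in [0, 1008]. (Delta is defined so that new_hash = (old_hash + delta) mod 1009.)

Delta formula: (val(new) - val(old)) * B^(n-1-k) mod M
  val('g') - val('b') = 7 - 2 = 5
  B^(n-1-k) = 7^2 mod 1009 = 49
  Delta = 5 * 49 mod 1009 = 245

Answer: 245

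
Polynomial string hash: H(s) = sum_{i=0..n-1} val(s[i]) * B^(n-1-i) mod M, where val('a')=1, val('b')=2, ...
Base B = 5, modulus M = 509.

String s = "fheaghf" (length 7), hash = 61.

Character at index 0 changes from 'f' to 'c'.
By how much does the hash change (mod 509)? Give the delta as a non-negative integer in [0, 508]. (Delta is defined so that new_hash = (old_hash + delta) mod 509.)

Answer: 462

Derivation:
Delta formula: (val(new) - val(old)) * B^(n-1-k) mod M
  val('c') - val('f') = 3 - 6 = -3
  B^(n-1-k) = 5^6 mod 509 = 355
  Delta = -3 * 355 mod 509 = 462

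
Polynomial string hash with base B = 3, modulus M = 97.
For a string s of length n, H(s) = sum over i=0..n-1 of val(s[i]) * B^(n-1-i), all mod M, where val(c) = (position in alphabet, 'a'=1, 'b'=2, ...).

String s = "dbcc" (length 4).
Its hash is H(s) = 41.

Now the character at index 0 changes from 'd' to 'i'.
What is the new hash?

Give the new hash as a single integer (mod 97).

val('d') = 4, val('i') = 9
Position k = 0, exponent = n-1-k = 3
B^3 mod M = 3^3 mod 97 = 27
Delta = (9 - 4) * 27 mod 97 = 38
New hash = (41 + 38) mod 97 = 79

Answer: 79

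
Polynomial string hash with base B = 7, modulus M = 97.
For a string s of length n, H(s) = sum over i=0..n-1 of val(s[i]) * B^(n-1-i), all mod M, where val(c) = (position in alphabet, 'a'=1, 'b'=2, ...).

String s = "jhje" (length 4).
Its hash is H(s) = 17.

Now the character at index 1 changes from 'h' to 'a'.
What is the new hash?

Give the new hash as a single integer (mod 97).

Answer: 62

Derivation:
val('h') = 8, val('a') = 1
Position k = 1, exponent = n-1-k = 2
B^2 mod M = 7^2 mod 97 = 49
Delta = (1 - 8) * 49 mod 97 = 45
New hash = (17 + 45) mod 97 = 62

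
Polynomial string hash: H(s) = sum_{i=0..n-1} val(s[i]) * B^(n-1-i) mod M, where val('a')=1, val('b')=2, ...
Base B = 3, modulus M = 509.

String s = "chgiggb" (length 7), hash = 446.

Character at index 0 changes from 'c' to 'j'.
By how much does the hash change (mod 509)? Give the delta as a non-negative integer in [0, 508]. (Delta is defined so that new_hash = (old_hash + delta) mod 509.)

Delta formula: (val(new) - val(old)) * B^(n-1-k) mod M
  val('j') - val('c') = 10 - 3 = 7
  B^(n-1-k) = 3^6 mod 509 = 220
  Delta = 7 * 220 mod 509 = 13

Answer: 13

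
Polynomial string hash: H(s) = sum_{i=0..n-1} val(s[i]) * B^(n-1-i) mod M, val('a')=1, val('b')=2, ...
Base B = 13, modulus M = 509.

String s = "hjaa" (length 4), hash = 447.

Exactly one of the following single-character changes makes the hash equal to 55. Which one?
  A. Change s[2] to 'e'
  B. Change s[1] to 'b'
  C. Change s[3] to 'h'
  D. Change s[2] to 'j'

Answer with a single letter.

Option A: s[2]='a'->'e', delta=(5-1)*13^1 mod 509 = 52, hash=447+52 mod 509 = 499
Option B: s[1]='j'->'b', delta=(2-10)*13^2 mod 509 = 175, hash=447+175 mod 509 = 113
Option C: s[3]='a'->'h', delta=(8-1)*13^0 mod 509 = 7, hash=447+7 mod 509 = 454
Option D: s[2]='a'->'j', delta=(10-1)*13^1 mod 509 = 117, hash=447+117 mod 509 = 55 <-- target

Answer: D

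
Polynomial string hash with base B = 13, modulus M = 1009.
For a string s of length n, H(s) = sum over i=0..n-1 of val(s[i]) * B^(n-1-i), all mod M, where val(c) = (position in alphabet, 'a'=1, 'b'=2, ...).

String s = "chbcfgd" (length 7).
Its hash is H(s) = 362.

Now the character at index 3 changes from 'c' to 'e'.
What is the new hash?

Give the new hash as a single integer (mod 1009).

val('c') = 3, val('e') = 5
Position k = 3, exponent = n-1-k = 3
B^3 mod M = 13^3 mod 1009 = 179
Delta = (5 - 3) * 179 mod 1009 = 358
New hash = (362 + 358) mod 1009 = 720

Answer: 720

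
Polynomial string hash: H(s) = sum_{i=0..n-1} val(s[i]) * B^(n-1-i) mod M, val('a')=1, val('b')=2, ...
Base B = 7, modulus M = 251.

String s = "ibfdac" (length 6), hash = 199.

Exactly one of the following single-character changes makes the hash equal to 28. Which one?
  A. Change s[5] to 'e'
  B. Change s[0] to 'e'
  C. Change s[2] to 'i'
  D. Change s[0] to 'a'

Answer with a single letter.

Answer: D

Derivation:
Option A: s[5]='c'->'e', delta=(5-3)*7^0 mod 251 = 2, hash=199+2 mod 251 = 201
Option B: s[0]='i'->'e', delta=(5-9)*7^5 mod 251 = 40, hash=199+40 mod 251 = 239
Option C: s[2]='f'->'i', delta=(9-6)*7^3 mod 251 = 25, hash=199+25 mod 251 = 224
Option D: s[0]='i'->'a', delta=(1-9)*7^5 mod 251 = 80, hash=199+80 mod 251 = 28 <-- target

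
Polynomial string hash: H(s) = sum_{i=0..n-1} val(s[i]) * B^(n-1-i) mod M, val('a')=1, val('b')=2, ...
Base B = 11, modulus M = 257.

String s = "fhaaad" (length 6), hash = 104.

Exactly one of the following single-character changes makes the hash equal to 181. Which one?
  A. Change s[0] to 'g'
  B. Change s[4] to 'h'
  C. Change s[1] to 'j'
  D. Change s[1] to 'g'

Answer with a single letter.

Answer: B

Derivation:
Option A: s[0]='f'->'g', delta=(7-6)*11^5 mod 257 = 169, hash=104+169 mod 257 = 16
Option B: s[4]='a'->'h', delta=(8-1)*11^1 mod 257 = 77, hash=104+77 mod 257 = 181 <-- target
Option C: s[1]='h'->'j', delta=(10-8)*11^4 mod 257 = 241, hash=104+241 mod 257 = 88
Option D: s[1]='h'->'g', delta=(7-8)*11^4 mod 257 = 8, hash=104+8 mod 257 = 112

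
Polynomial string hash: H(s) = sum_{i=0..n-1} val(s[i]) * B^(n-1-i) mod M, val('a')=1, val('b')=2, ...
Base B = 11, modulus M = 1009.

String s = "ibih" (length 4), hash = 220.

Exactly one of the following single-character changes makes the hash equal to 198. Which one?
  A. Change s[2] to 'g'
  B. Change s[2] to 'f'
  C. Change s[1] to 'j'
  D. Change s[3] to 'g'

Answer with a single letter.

Option A: s[2]='i'->'g', delta=(7-9)*11^1 mod 1009 = 987, hash=220+987 mod 1009 = 198 <-- target
Option B: s[2]='i'->'f', delta=(6-9)*11^1 mod 1009 = 976, hash=220+976 mod 1009 = 187
Option C: s[1]='b'->'j', delta=(10-2)*11^2 mod 1009 = 968, hash=220+968 mod 1009 = 179
Option D: s[3]='h'->'g', delta=(7-8)*11^0 mod 1009 = 1008, hash=220+1008 mod 1009 = 219

Answer: A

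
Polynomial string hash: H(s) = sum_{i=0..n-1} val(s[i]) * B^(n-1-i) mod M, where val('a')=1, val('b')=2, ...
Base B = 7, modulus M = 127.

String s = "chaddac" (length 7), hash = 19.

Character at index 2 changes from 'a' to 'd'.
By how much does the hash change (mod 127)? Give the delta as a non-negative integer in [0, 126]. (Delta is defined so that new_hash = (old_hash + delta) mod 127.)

Answer: 91

Derivation:
Delta formula: (val(new) - val(old)) * B^(n-1-k) mod M
  val('d') - val('a') = 4 - 1 = 3
  B^(n-1-k) = 7^4 mod 127 = 115
  Delta = 3 * 115 mod 127 = 91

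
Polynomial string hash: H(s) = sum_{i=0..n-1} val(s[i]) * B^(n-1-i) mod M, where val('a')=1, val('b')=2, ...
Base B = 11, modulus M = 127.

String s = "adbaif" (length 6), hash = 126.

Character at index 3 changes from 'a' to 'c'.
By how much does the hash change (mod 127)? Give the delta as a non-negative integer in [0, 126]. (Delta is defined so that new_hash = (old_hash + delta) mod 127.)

Delta formula: (val(new) - val(old)) * B^(n-1-k) mod M
  val('c') - val('a') = 3 - 1 = 2
  B^(n-1-k) = 11^2 mod 127 = 121
  Delta = 2 * 121 mod 127 = 115

Answer: 115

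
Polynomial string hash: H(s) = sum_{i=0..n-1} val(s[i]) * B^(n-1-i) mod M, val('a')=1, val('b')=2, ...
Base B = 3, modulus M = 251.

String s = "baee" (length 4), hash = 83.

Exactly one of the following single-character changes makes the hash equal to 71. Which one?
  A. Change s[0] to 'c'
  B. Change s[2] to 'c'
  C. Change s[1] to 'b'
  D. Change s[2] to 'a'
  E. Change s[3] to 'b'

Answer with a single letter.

Option A: s[0]='b'->'c', delta=(3-2)*3^3 mod 251 = 27, hash=83+27 mod 251 = 110
Option B: s[2]='e'->'c', delta=(3-5)*3^1 mod 251 = 245, hash=83+245 mod 251 = 77
Option C: s[1]='a'->'b', delta=(2-1)*3^2 mod 251 = 9, hash=83+9 mod 251 = 92
Option D: s[2]='e'->'a', delta=(1-5)*3^1 mod 251 = 239, hash=83+239 mod 251 = 71 <-- target
Option E: s[3]='e'->'b', delta=(2-5)*3^0 mod 251 = 248, hash=83+248 mod 251 = 80

Answer: D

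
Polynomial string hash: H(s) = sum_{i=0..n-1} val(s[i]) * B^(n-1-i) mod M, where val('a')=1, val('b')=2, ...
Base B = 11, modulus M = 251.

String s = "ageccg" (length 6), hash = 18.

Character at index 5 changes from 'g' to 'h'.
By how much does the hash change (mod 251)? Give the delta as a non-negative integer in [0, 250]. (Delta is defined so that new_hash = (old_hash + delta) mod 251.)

Delta formula: (val(new) - val(old)) * B^(n-1-k) mod M
  val('h') - val('g') = 8 - 7 = 1
  B^(n-1-k) = 11^0 mod 251 = 1
  Delta = 1 * 1 mod 251 = 1

Answer: 1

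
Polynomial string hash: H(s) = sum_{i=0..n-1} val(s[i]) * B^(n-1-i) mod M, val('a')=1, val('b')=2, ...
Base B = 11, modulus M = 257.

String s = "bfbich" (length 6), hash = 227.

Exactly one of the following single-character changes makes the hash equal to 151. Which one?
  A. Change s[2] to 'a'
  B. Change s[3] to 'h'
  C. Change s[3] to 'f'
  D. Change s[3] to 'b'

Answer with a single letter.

Answer: D

Derivation:
Option A: s[2]='b'->'a', delta=(1-2)*11^3 mod 257 = 211, hash=227+211 mod 257 = 181
Option B: s[3]='i'->'h', delta=(8-9)*11^2 mod 257 = 136, hash=227+136 mod 257 = 106
Option C: s[3]='i'->'f', delta=(6-9)*11^2 mod 257 = 151, hash=227+151 mod 257 = 121
Option D: s[3]='i'->'b', delta=(2-9)*11^2 mod 257 = 181, hash=227+181 mod 257 = 151 <-- target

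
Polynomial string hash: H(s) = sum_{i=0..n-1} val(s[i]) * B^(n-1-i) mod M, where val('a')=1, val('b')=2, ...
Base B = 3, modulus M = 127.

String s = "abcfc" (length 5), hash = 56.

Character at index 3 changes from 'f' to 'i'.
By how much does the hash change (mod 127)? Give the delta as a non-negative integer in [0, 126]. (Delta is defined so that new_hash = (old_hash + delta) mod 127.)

Answer: 9

Derivation:
Delta formula: (val(new) - val(old)) * B^(n-1-k) mod M
  val('i') - val('f') = 9 - 6 = 3
  B^(n-1-k) = 3^1 mod 127 = 3
  Delta = 3 * 3 mod 127 = 9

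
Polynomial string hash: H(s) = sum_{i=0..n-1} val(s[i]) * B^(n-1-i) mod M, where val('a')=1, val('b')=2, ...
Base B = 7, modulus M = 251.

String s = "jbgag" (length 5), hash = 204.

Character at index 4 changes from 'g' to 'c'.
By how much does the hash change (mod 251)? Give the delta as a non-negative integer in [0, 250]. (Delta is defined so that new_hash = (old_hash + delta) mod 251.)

Answer: 247

Derivation:
Delta formula: (val(new) - val(old)) * B^(n-1-k) mod M
  val('c') - val('g') = 3 - 7 = -4
  B^(n-1-k) = 7^0 mod 251 = 1
  Delta = -4 * 1 mod 251 = 247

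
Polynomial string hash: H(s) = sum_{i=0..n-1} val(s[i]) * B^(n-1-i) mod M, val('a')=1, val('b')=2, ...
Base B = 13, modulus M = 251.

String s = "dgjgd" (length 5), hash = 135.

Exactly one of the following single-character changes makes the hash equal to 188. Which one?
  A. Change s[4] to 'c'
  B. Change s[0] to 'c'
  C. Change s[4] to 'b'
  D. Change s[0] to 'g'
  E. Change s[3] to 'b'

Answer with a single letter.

Answer: B

Derivation:
Option A: s[4]='d'->'c', delta=(3-4)*13^0 mod 251 = 250, hash=135+250 mod 251 = 134
Option B: s[0]='d'->'c', delta=(3-4)*13^4 mod 251 = 53, hash=135+53 mod 251 = 188 <-- target
Option C: s[4]='d'->'b', delta=(2-4)*13^0 mod 251 = 249, hash=135+249 mod 251 = 133
Option D: s[0]='d'->'g', delta=(7-4)*13^4 mod 251 = 92, hash=135+92 mod 251 = 227
Option E: s[3]='g'->'b', delta=(2-7)*13^1 mod 251 = 186, hash=135+186 mod 251 = 70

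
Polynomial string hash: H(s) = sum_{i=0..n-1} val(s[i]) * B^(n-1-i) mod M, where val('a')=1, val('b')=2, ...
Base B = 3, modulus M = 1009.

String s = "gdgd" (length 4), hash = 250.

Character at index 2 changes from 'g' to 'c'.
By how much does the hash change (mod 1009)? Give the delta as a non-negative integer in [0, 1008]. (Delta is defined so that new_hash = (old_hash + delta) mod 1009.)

Delta formula: (val(new) - val(old)) * B^(n-1-k) mod M
  val('c') - val('g') = 3 - 7 = -4
  B^(n-1-k) = 3^1 mod 1009 = 3
  Delta = -4 * 3 mod 1009 = 997

Answer: 997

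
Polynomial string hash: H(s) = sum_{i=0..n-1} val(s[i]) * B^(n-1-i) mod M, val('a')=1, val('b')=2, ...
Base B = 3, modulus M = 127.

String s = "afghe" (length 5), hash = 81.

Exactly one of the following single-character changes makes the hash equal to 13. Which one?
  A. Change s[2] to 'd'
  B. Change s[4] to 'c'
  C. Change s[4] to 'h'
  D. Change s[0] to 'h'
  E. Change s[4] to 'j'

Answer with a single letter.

Answer: D

Derivation:
Option A: s[2]='g'->'d', delta=(4-7)*3^2 mod 127 = 100, hash=81+100 mod 127 = 54
Option B: s[4]='e'->'c', delta=(3-5)*3^0 mod 127 = 125, hash=81+125 mod 127 = 79
Option C: s[4]='e'->'h', delta=(8-5)*3^0 mod 127 = 3, hash=81+3 mod 127 = 84
Option D: s[0]='a'->'h', delta=(8-1)*3^4 mod 127 = 59, hash=81+59 mod 127 = 13 <-- target
Option E: s[4]='e'->'j', delta=(10-5)*3^0 mod 127 = 5, hash=81+5 mod 127 = 86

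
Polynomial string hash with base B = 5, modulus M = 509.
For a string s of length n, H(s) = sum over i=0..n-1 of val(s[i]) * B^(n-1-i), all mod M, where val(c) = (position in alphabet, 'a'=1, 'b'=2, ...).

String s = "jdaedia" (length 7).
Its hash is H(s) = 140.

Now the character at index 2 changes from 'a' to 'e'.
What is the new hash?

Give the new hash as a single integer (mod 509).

Answer: 95

Derivation:
val('a') = 1, val('e') = 5
Position k = 2, exponent = n-1-k = 4
B^4 mod M = 5^4 mod 509 = 116
Delta = (5 - 1) * 116 mod 509 = 464
New hash = (140 + 464) mod 509 = 95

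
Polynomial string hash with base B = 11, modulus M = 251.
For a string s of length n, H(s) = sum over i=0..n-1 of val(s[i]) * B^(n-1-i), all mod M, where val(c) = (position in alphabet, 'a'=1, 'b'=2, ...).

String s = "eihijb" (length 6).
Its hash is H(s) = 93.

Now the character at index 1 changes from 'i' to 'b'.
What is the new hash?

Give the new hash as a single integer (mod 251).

val('i') = 9, val('b') = 2
Position k = 1, exponent = n-1-k = 4
B^4 mod M = 11^4 mod 251 = 83
Delta = (2 - 9) * 83 mod 251 = 172
New hash = (93 + 172) mod 251 = 14

Answer: 14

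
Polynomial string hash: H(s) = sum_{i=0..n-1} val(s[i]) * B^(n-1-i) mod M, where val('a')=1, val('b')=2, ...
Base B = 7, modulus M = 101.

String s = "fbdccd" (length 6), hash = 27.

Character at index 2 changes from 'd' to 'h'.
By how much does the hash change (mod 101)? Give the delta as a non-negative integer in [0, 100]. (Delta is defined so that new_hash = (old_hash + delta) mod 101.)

Delta formula: (val(new) - val(old)) * B^(n-1-k) mod M
  val('h') - val('d') = 8 - 4 = 4
  B^(n-1-k) = 7^3 mod 101 = 40
  Delta = 4 * 40 mod 101 = 59

Answer: 59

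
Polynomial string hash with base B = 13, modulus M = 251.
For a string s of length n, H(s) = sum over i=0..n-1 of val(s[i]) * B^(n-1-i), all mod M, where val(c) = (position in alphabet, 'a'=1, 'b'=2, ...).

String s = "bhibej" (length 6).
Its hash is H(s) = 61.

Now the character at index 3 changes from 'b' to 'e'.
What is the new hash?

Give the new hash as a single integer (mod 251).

val('b') = 2, val('e') = 5
Position k = 3, exponent = n-1-k = 2
B^2 mod M = 13^2 mod 251 = 169
Delta = (5 - 2) * 169 mod 251 = 5
New hash = (61 + 5) mod 251 = 66

Answer: 66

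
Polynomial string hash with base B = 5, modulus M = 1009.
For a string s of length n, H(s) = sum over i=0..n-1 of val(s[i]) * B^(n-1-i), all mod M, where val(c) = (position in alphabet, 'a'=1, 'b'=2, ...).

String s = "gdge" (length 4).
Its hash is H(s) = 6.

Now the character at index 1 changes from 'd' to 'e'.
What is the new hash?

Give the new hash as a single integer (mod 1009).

Answer: 31

Derivation:
val('d') = 4, val('e') = 5
Position k = 1, exponent = n-1-k = 2
B^2 mod M = 5^2 mod 1009 = 25
Delta = (5 - 4) * 25 mod 1009 = 25
New hash = (6 + 25) mod 1009 = 31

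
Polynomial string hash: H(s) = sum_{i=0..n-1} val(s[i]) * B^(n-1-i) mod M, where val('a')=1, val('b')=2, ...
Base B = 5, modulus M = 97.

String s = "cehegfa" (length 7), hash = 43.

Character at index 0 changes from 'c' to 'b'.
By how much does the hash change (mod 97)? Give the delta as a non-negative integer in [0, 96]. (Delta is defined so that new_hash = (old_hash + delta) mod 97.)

Delta formula: (val(new) - val(old)) * B^(n-1-k) mod M
  val('b') - val('c') = 2 - 3 = -1
  B^(n-1-k) = 5^6 mod 97 = 8
  Delta = -1 * 8 mod 97 = 89

Answer: 89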